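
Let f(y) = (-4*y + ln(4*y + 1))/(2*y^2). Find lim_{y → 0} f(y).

-4

Direct substitution gives 0/0.
Apply L'Hôpital: lim (-4 + 4/(4*y + 1))/(4*y), still 0/0.
After 2 applications of L'Hôpital's rule the quotient is (-16/(4*y + 1)^2)/(4); substituting y = 0 gives -4.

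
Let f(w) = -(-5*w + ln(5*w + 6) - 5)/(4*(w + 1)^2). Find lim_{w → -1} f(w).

Direct substitution gives 0/0.
Apply L'Hôpital: lim (-5 + 5/(5*w + 6))/(-8*w - 8), still 0/0.
After 2 applications of L'Hôpital's rule the quotient is (-25/(5*w + 6)^2)/(-8); substituting w = -1 gives 25/8.

25/8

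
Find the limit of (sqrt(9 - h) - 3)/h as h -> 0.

Substitution gives 0/0. Multiply numerator and denominator by the conjugate √(9 - h) + √9.
The numerator becomes (9 - h) − 9 = -h, so the expression simplifies to -1/(√(9 - h) + √9).
Letting h → 0 gives -1/(2√9) = -1/6.

-1/6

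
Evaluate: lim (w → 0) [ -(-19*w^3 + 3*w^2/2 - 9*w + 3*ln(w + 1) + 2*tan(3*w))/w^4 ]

3/4

Substitution gives 0/0 (the numerator vanishes to order 4).
Expand each term to order w^4: the coefficient of w^4 in 3·ln(1 + w) is -3/4 and in 2·tan(3w) is 0.
Lower-order terms cancel with the polynomial part, so the numerator is (-3/4)·w^4 + o(w^4), and the limit is (-3/4)/(-1) = 3/4.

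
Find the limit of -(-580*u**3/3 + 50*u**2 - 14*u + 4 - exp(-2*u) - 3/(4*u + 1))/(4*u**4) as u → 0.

1153/6

Substitution gives 0/0 (the numerator vanishes to order 4).
Expand each term to order u^4: the coefficient of u^4 in −e^(-2u) is -2/3 and in -3·1/(1 + 4u) is -768.
Lower-order terms cancel with the polynomial part, so the numerator is (-2306/3)·u^4 + o(u^4), and the limit is (-2306/3)/(-4) = 1153/6.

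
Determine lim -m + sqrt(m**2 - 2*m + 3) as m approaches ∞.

This has the form ∞ − ∞. Multiply and divide by the conjugate √(m^2 - 2*m + 3) + m.
That gives (-2m + 3) / (√(m^2 - 2*m + 3) + m).
Divide numerator and denominator by m: the limit is -2/(2·1) = -1.

-1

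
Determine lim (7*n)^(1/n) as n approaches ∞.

Base → ∞ and exponent → 0: an ∞^0 form.
Take logs: (1/n)·ln(7·n^1) = (ln 7 + 1·ln n)/n → 0.
So the limit is e^0 = 1.

1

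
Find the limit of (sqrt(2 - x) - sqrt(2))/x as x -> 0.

-√(2)/4

A 0/0 form; rationalise with √(2 - x) + √2. This collapses the numerator to -x, leaving -1/(√(2 - x) + √2) → -1/(2√2) = -√(2)/4.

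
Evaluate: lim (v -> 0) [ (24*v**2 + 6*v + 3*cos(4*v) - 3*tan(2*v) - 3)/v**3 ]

-8

Substitution gives 0/0; apply L'Hôpital's rule 3 times.
After differentiating numerator and denominator 3 times the quotient is (192*sin(4*v) - 144*tan(2*v)^4 - 192*tan(2*v)^2 - 48)/(6); at v = 0 this is -8.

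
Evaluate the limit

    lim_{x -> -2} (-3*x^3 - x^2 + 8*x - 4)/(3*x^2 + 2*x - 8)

Direct substitution gives 0/0, so factor. Both numerator and denominator have (x + 2) as a factor.
After cancelling, the expression reduces to (-3*x^2 + 5*x - 2)/(3*x - 4).
Substituting x = -2 gives 12/5.

12/5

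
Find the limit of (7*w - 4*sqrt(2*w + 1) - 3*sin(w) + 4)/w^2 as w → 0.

Substitution gives 0/0 (the numerator vanishes to order 2).
Expand each term to order w^2: the coefficient of w^2 in -3·sin(w) is 0 and in -4·√(1 + 2w) is 2.
Lower-order terms cancel with the polynomial part, so the numerator is (2)·w^2 + o(w^2), and the limit is (2)/(1) = 2.

2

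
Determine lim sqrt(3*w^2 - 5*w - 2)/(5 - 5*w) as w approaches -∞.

For large |w|, √(3*w^2 - 5*w - 2) ≈ √3·|w| and the denominator ≈ -5w.
Since w → −∞, |w| = −w, giving −√3/(-5) = √(3)/5.

√(3)/5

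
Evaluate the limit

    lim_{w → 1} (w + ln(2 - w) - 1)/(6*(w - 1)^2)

Direct substitution gives 0/0.
Apply L'Hôpital: lim (1 - 1/(2 - w))/(12*w - 12), still 0/0.
After 2 applications of L'Hôpital's rule the quotient is (-1/(2 - w)^2)/(12); substituting w = 1 gives -1/12.

-1/12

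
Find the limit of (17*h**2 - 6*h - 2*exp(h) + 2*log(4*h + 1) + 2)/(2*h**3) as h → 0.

127/6

Substitution gives 0/0; apply L'Hôpital's rule 3 times.
After differentiating numerator and denominator 3 times the quotient is (-2*e^(h) + 256/(4*h + 1)^3)/(12); at h = 0 this is 127/6.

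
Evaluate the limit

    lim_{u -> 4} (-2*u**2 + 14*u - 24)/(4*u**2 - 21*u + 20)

-2/11

Direct substitution gives 0/0, so factor. Both numerator and denominator have (u - 4) as a factor.
After cancelling, the expression reduces to (6 - 2*u)/(4*u - 5).
Substituting u = 4 gives -2/11.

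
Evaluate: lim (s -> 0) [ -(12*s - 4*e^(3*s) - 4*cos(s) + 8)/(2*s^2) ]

Substitution gives 0/0 (the numerator vanishes to order 2).
Expand each term to order s^2: the coefficient of s^2 in -4·e^(3s) is -18 and in -4·cos(s) is 2.
Lower-order terms cancel with the polynomial part, so the numerator is (-16)·s^2 + o(s^2), and the limit is (-16)/(-2) = 8.

8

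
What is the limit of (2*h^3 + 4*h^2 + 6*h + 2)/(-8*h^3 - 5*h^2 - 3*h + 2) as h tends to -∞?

Numerator and denominator both have degree 3.
Dividing every term by h^3, all lower-order terms vanish and the limit is the ratio of leading coefficients, 2/(-8) = -1/4.

-1/4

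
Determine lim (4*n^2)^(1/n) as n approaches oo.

Base → ∞ and exponent → 0: an ∞^0 form.
Take logs: (1/n)·ln(4·n^2) = (ln 4 + 2·ln n)/n → 0.
So the limit is e^0 = 1.

1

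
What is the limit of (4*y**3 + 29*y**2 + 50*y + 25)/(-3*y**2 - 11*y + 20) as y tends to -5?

60/19

Since y = -5 makes numerator and denominator zero, (y + 5) divides both.
Cancelling it gives (4*y^2 + 9*y + 5)/(4 - 3*y); now plug in y = -5 to get 60/19.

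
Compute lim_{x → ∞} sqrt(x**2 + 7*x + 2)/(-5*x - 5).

-1/5

For large |x|, √(x^2 + 7*x + 2) ≈ √1·|x| and the denominator ≈ -5x.
Since x → +∞, |x| = x, giving √1/(-5) = -1/5.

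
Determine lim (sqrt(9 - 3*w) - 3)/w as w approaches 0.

Substitution gives 0/0. Multiply numerator and denominator by the conjugate √(9 - 3w) + √9.
The numerator becomes (9 - 3w) − 9 = -3w, so the expression simplifies to -3/(√(9 - 3w) + √9).
Letting w → 0 gives -3/(2√9) = -1/2.

-1/2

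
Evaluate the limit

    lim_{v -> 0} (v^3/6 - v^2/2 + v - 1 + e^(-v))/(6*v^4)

1/144

Direct substitution gives 0/0.
Apply L'Hôpital: lim (v^2/2 - v + 1 - e^(-v))/(24*v^3), still 0/0.
Apply L'Hôpital: lim (v - 1 + e^(-v))/(72*v^2), still 0/0.
Apply L'Hôpital: lim (1 - e^(-v))/(144*v), still 0/0.
After 4 applications of L'Hôpital's rule the quotient is (e^(-v))/(144); substituting v = 0 gives 1/144.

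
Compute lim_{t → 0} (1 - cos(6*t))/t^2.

Substitution gives 0/0.
Use (1 − cos u)/u² → 1/2 with u = 6t: the limit is 6²/(2·1) = 18.

18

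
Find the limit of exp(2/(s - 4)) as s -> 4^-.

As s → 4⁻, 2/(s - 4) → −∞, so e^(2/(s - 4)) → 0.

0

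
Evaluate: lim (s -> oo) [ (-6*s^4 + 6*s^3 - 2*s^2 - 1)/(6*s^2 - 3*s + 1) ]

-∞

The numerator has higher degree (4 > 2); the quotient behaves like (-6/(6))·s^2 for large |s|.
As s → +∞ this diverges to -∞.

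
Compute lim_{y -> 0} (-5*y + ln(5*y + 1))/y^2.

Direct substitution gives 0/0.
Apply L'Hôpital: lim (-5 + 5/(5*y + 1))/(2*y), still 0/0.
After 2 applications of L'Hôpital's rule the quotient is (-25/(5*y + 1)^2)/(2); substituting y = 0 gives -25/2.

-25/2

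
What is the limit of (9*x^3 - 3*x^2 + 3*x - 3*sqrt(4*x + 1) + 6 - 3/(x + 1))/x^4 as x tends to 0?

27

Substitution gives 0/0; apply L'Hôpital's rule 4 times.
After differentiating numerator and denominator 4 times the quotient is (720/(4*x + 1)^(7/2) - 72/(x + 1)^5)/(24); at x = 0 this is 27.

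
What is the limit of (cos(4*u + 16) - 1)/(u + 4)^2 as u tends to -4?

-8

Direct substitution gives 0/0.
Apply L'Hôpital: lim (-4*sin(4*u + 16))/(2*u + 8), still 0/0.
After 2 applications of L'Hôpital's rule the quotient is (-16*cos(4*u + 16))/(2); substituting u = -4 gives -8.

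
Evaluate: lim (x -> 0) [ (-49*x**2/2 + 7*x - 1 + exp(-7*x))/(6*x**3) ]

-343/36

Direct substitution gives 0/0.
Apply L'Hôpital: lim (-49*x + 7 - 7*e^(-7*x))/(18*x^2), still 0/0.
Apply L'Hôpital: lim (-49 + 49*e^(-7*x))/(36*x), still 0/0.
After 3 applications of L'Hôpital's rule the quotient is (-343*e^(-7*x))/(36); substituting x = 0 gives -343/36.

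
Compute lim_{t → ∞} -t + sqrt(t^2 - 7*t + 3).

This has the form ∞ − ∞. Multiply and divide by the conjugate √(t^2 - 7*t + 3) + t.
That gives (-7t + 3) / (√(t^2 - 7*t + 3) + t).
Divide numerator and denominator by t: the limit is -7/(2·1) = -7/2.

-7/2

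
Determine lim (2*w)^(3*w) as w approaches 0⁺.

1

Base → 0⁺ and exponent → 0⁺: a 0^0 form.
Take logs: 3w·ln(2w). This is 0·(−∞); rewriting as ln(2w)/(1/(3w)) and applying L'Hôpital gives 0.
Hence the limit is e^0 = 1.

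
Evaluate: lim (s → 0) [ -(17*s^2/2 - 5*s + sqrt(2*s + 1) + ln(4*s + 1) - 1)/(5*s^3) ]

Substitution gives 0/0 (the numerator vanishes to order 3).
Expand each term to order s^3: the coefficient of s^3 in ln(1 + 4s) is 64/3 and in √(1 + 2s) is 1/2.
Lower-order terms cancel with the polynomial part, so the numerator is (131/6)·s^3 + o(s^3), and the limit is (131/6)/(-5) = -131/30.

-131/30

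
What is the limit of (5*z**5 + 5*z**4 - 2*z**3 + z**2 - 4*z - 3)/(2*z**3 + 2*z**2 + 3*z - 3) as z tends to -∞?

The numerator has higher degree (5 > 3); the quotient behaves like (5/(2))·z^2 for large |z|.
As z → −∞ this diverges to ∞.

∞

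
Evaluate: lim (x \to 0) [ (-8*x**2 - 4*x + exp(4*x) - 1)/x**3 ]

32/3

Direct substitution gives 0/0.
Apply L'Hôpital: lim (-16*x + 4*e^(4*x) - 4)/(3*x^2), still 0/0.
Apply L'Hôpital: lim (16*e^(4*x) - 16)/(6*x), still 0/0.
After 3 applications of L'Hôpital's rule the quotient is (64*e^(4*x))/(6); substituting x = 0 gives 32/3.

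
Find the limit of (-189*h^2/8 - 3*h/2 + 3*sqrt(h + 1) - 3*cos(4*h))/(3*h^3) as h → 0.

Substitution gives 0/0 (the numerator vanishes to order 3).
Expand each term to order h^3: the coefficient of h^3 in -3·cos(4h) is 0 and in 3·√(1 + h) is 3/16.
Lower-order terms cancel with the polynomial part, so the numerator is (3/16)·h^3 + o(h^3), and the limit is (3/16)/(3) = 1/16.

1/16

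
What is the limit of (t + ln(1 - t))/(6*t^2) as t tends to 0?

Direct substitution gives 0/0.
Apply L'Hôpital: lim (1 - 1/(1 - t))/(12*t), still 0/0.
After 2 applications of L'Hôpital's rule the quotient is (-1/(1 - t)^2)/(12); substituting t = 0 gives -1/12.

-1/12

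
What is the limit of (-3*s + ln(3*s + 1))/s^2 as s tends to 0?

Direct substitution gives 0/0.
Apply L'Hôpital: lim (-3 + 3/(3*s + 1))/(2*s), still 0/0.
After 2 applications of L'Hôpital's rule the quotient is (-9/(3*s + 1)^2)/(2); substituting s = 0 gives -9/2.

-9/2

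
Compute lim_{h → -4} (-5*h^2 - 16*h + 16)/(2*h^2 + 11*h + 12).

At h = -4 both the top and bottom vanish — a removable singularity. Factoring out (h + 4) from each leaves (4 - 5*h)/(2*h + 3), which at h = -4 equals -24/5.

-24/5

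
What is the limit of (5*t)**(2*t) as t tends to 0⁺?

Base → 0⁺ and exponent → 0⁺: a 0^0 form.
Take logs: 2t·ln(5t). This is 0·(−∞); rewriting as ln(5t)/(1/(2t)) and applying L'Hôpital gives 0.
Hence the limit is e^0 = 1.

1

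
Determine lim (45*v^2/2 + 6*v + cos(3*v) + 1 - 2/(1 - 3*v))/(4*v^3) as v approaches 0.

Substitution gives 0/0 (the numerator vanishes to order 3).
Expand each term to order v^3: the coefficient of v^3 in cos(3v) is 0 and in -2·1/(1 - 3v) is -54.
Lower-order terms cancel with the polynomial part, so the numerator is (-54)·v^3 + o(v^3), and the limit is (-54)/(4) = -27/2.

-27/2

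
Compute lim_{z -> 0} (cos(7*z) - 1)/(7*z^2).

Direct substitution gives 0/0.
Apply L'Hôpital: lim (-7*sin(7*z))/(14*z), still 0/0.
After 2 applications of L'Hôpital's rule the quotient is (-49*cos(7*z))/(14); substituting z = 0 gives -7/2.

-7/2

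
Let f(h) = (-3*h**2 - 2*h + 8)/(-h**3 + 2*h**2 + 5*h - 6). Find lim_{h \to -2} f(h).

At h = -2 both the top and bottom vanish — a removable singularity. Factoring out (h + 2) from each leaves (4 - 3*h)/(-h^2 + 4*h - 3), which at h = -2 equals -2/3.

-2/3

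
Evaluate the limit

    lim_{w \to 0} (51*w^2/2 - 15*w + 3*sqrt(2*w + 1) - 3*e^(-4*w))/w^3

67/2

Substitution gives 0/0 (the numerator vanishes to order 3).
Expand each term to order w^3: the coefficient of w^3 in -3·e^(-4w) is 32 and in 3·√(1 + 2w) is 3/2.
Lower-order terms cancel with the polynomial part, so the numerator is (67/2)·w^3 + o(w^3), and the limit is (67/2)/(1) = 67/2.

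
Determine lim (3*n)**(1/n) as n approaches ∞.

Base → ∞ and exponent → 0: an ∞^0 form.
Take logs: (1/n)·ln(3·n^1) = (ln 3 + 1·ln n)/n → 0.
So the limit is e^0 = 1.

1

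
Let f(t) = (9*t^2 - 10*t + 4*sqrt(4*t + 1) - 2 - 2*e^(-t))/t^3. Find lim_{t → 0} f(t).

49/3

Substitution gives 0/0 (the numerator vanishes to order 3).
Expand each term to order t^3: the coefficient of t^3 in -2·e^(-t) is 1/3 and in 4·√(1 + 4t) is 16.
Lower-order terms cancel with the polynomial part, so the numerator is (49/3)·t^3 + o(t^3), and the limit is (49/3)/(1) = 49/3.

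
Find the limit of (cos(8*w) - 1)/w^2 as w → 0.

-32

Direct substitution gives 0/0.
Apply L'Hôpital: lim (-8*sin(8*w))/(2*w), still 0/0.
After 2 applications of L'Hôpital's rule the quotient is (-64*cos(8*w))/(2); substituting w = 0 gives -32.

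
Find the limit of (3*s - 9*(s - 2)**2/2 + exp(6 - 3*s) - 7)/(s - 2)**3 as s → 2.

Direct substitution gives 0/0.
Apply L'Hôpital: lim (-9*s - 3*e^(6 - 3*s) + 21)/(3*(s - 2)^2), still 0/0.
Apply L'Hôpital: lim (9*e^(6 - 3*s) - 9)/(6*s - 12), still 0/0.
After 3 applications of L'Hôpital's rule the quotient is (-27*e^(6 - 3*s))/(6); substituting s = 2 gives -9/2.

-9/2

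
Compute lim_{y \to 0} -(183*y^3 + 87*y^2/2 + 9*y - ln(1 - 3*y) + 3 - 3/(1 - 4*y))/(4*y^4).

2991/16

Substitution gives 0/0 (the numerator vanishes to order 4).
Expand each term to order y^4: the coefficient of y^4 in -3·1/(1 - 4y) is -768 and in −ln(1 - 3y) is 81/4.
Lower-order terms cancel with the polynomial part, so the numerator is (-2991/4)·y^4 + o(y^4), and the limit is (-2991/4)/(-4) = 2991/16.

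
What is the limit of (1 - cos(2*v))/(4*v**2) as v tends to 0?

Substitution gives 0/0.
Use (1 − cos u)/u² → 1/2 with u = 2v: the limit is 2²/(2·4) = 1/2.

1/2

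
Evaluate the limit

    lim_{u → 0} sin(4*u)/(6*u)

Substitution gives 0/0.
Write it as (4/6)·sin(4u)/(4u); since sin(θ)/θ → 1, the limit is 2/3.

2/3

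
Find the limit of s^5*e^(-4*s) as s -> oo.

Write as s^5/e^{4s}, an ∞/∞ form.
Exponential growth dominates any polynomial, so repeated L'Hôpital (or the standard result) gives 0.

0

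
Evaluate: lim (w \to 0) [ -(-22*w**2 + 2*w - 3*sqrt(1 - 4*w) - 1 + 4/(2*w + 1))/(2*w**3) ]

10

Substitution gives 0/0; apply L'Hôpital's rule 3 times.
After differentiating numerator and denominator 3 times the quotient is (-192/(2*w + 1)^4 + 72/(1 - 4*w)^(5/2))/(-12); at w = 0 this is 10.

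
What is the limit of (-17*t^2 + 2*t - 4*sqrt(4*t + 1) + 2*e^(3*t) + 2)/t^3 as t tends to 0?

Substitution gives 0/0; apply L'Hôpital's rule 3 times.
After differentiating numerator and denominator 3 times the quotient is (54*e^(3*t) - 96/(4*t + 1)^(5/2))/(6); at t = 0 this is -7.

-7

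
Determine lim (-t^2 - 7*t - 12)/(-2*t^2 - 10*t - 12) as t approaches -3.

-1/2

Direct substitution gives 0/0, so factor. Both numerator and denominator have (t + 3) as a factor.
After cancelling, the expression reduces to (-t - 4)/(-2*t - 4).
Substituting t = -3 gives -1/2.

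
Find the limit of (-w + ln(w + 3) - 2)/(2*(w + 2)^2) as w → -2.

Direct substitution gives 0/0.
Apply L'Hôpital: lim (-1 + 1/(w + 3))/(4*w + 8), still 0/0.
After 2 applications of L'Hôpital's rule the quotient is (-1/(w + 3)^2)/(4); substituting w = -2 gives -1/4.

-1/4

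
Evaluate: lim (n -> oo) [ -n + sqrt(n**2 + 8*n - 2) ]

An ∞ − ∞ form. Rationalising with the conjugate, the difference becomes (8n - 2) / (√(n^2 + 8*n - 2) + n).
For large n the denominator behaves like 2·n, so the quotient tends to 8/2 = 4.

4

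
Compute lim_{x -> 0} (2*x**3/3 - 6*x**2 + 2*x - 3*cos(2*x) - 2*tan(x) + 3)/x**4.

-2

Substitution gives 0/0; apply L'Hôpital's rule 4 times.
After differentiating numerator and denominator 4 times the quotient is (-48*cos(2*x) - 48*tan(x)^5 - 80*tan(x)^3 - 32*tan(x))/(24); at x = 0 this is -2.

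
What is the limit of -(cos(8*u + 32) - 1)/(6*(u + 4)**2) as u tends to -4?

Direct substitution gives 0/0.
Apply L'Hôpital: lim (-8*sin(8*u + 32))/(-12*u - 48), still 0/0.
After 2 applications of L'Hôpital's rule the quotient is (-64*cos(8*u + 32))/(-12); substituting u = -4 gives 16/3.

16/3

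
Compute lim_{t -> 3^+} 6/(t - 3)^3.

As t → 3⁺, (t - 3) → 0⁺, so (t - 3)^3 → 0⁺ and 6/(t - 3)^3 → ∞.

∞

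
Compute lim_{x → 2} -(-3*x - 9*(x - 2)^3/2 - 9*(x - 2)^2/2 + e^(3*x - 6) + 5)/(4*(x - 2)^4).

Direct substitution gives 0/0.
Apply L'Hôpital: lim (-9*x - 27*(x - 2)^2/2 + 3*e^(3*x - 6) + 15)/(-16*(x - 2)^3), still 0/0.
Apply L'Hôpital: lim (-27*x + 9*e^(3*x - 6) + 45)/(-48*(x - 2)^2), still 0/0.
Apply L'Hôpital: lim (27*e^(3*x - 6) - 27)/(192 - 96*x), still 0/0.
After 4 applications of L'Hôpital's rule the quotient is (81*e^(3*x - 6))/(-96); substituting x = 2 gives -27/32.

-27/32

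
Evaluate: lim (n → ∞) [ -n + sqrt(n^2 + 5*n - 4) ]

5/2

An ∞ − ∞ form. Rationalising with the conjugate, the difference becomes (5n - 4) / (√(n^2 + 5*n - 4) + n).
For large n the denominator behaves like 2·n, so the quotient tends to 5/2 = 5/2.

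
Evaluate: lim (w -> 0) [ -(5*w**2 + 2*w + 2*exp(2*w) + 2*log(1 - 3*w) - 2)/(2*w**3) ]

Substitution gives 0/0; apply L'Hôpital's rule 3 times.
After differentiating numerator and denominator 3 times the quotient is (16*e^(2*w) + 108/(3*w - 1)^3)/(-12); at w = 0 this is 23/3.

23/3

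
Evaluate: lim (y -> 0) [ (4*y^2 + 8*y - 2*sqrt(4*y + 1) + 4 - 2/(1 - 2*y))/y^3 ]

Substitution gives 0/0 (the numerator vanishes to order 3).
Expand each term to order y^3: the coefficient of y^3 in -2·√(1 + 4y) is -8 and in -2·1/(1 - 2y) is -16.
Lower-order terms cancel with the polynomial part, so the numerator is (-24)·y^3 + o(y^3), and the limit is (-24)/(1) = -24.

-24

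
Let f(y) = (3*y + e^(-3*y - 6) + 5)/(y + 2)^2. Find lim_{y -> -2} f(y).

Direct substitution gives 0/0.
Apply L'Hôpital: lim (3 - 3*e^(-3*y - 6))/(2*y + 4), still 0/0.
After 2 applications of L'Hôpital's rule the quotient is (9*e^(-3*y - 6))/(2); substituting y = -2 gives 9/2.

9/2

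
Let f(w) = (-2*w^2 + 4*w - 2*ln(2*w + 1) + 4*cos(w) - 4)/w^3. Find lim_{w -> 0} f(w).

-16/3

Substitution gives 0/0; apply L'Hôpital's rule 3 times.
After differentiating numerator and denominator 3 times the quotient is (4*sin(w) - 32/(2*w + 1)^3)/(6); at w = 0 this is -16/3.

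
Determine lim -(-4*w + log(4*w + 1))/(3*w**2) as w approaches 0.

Direct substitution gives 0/0.
Apply L'Hôpital: lim (-4 + 4/(4*w + 1))/(-6*w), still 0/0.
After 2 applications of L'Hôpital's rule the quotient is (-16/(4*w + 1)^2)/(-6); substituting w = 0 gives 8/3.

8/3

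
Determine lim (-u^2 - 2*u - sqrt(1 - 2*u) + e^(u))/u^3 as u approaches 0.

2/3

Substitution gives 0/0 (the numerator vanishes to order 3).
Expand each term to order u^3: the coefficient of u^3 in −√(1 - 2u) is 1/2 and in e^(u) is 1/6.
Lower-order terms cancel with the polynomial part, so the numerator is (2/3)·u^3 + o(u^3), and the limit is (2/3)/(1) = 2/3.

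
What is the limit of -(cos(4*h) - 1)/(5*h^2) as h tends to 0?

8/5

Direct substitution gives 0/0.
Apply L'Hôpital: lim (-4*sin(4*h))/(-10*h), still 0/0.
After 2 applications of L'Hôpital's rule the quotient is (-16*cos(4*h))/(-10); substituting h = 0 gives 8/5.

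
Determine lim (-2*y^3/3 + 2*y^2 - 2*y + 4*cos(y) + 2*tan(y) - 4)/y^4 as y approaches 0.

Substitution gives 0/0; apply L'Hôpital's rule 4 times.
After differentiating numerator and denominator 4 times the quotient is (4*cos(y) + 48*tan(y)^5 + 80*tan(y)^3 + 32*tan(y))/(24); at y = 0 this is 1/6.

1/6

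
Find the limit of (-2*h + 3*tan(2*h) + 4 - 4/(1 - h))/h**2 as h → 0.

Substitution gives 0/0 (the numerator vanishes to order 2).
Expand each term to order h^2: the coefficient of h^2 in 3·tan(2h) is 0 and in -4·1/(1 - h) is -4.
Lower-order terms cancel with the polynomial part, so the numerator is (-4)·h^2 + o(h^2), and the limit is (-4)/(1) = -4.

-4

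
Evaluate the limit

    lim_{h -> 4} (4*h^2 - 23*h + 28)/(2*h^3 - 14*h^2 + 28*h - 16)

Since h = 4 makes numerator and denominator zero, (h - 4) divides both.
Cancelling it gives (4*h - 7)/(2*h^2 - 6*h + 4); now plug in h = 4 to get 3/4.

3/4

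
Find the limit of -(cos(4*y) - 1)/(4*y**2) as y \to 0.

2

Direct substitution gives 0/0.
Apply L'Hôpital: lim (-4*sin(4*y))/(-8*y), still 0/0.
After 2 applications of L'Hôpital's rule the quotient is (-16*cos(4*y))/(-8); substituting y = 0 gives 2.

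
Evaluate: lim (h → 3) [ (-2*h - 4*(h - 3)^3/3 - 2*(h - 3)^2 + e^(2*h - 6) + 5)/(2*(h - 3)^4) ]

Direct substitution gives 0/0.
Apply L'Hôpital: lim (-4*h - 4*(h - 3)^2 + 2*e^(2*h - 6) + 10)/(8*(h - 3)^3), still 0/0.
Apply L'Hôpital: lim (-8*h + 4*e^(2*h - 6) + 20)/(24*(h - 3)^2), still 0/0.
Apply L'Hôpital: lim (8*e^(2*h - 6) - 8)/(48*h - 144), still 0/0.
After 4 applications of L'Hôpital's rule the quotient is (16*e^(2*h - 6))/(48); substituting h = 3 gives 1/3.

1/3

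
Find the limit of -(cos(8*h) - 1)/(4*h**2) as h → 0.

Direct substitution gives 0/0.
Apply L'Hôpital: lim (-8*sin(8*h))/(-8*h), still 0/0.
After 2 applications of L'Hôpital's rule the quotient is (-64*cos(8*h))/(-8); substituting h = 0 gives 8.

8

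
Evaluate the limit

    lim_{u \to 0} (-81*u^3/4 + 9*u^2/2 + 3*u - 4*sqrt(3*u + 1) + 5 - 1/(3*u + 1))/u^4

Substitution gives 0/0 (the numerator vanishes to order 4).
Expand each term to order u^4: the coefficient of u^4 in −1/(1 + 3u) is -81 and in -4·√(1 + 3u) is 405/32.
Lower-order terms cancel with the polynomial part, so the numerator is (-2187/32)·u^4 + o(u^4), and the limit is (-2187/32)/(1) = -2187/32.

-2187/32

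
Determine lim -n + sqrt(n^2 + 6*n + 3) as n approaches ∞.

An ∞ − ∞ form. Rationalising with the conjugate, the difference becomes (6n + 3) / (√(n^2 + 6*n + 3) + n).
For large n the denominator behaves like 2·n, so the quotient tends to 6/2 = 3.

3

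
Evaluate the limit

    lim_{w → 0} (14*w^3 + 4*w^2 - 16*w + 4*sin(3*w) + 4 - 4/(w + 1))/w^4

-4

Substitution gives 0/0 (the numerator vanishes to order 4).
Expand each term to order w^4: the coefficient of w^4 in -4·1/(1 + w) is -4 and in 4·sin(3w) is 0.
Lower-order terms cancel with the polynomial part, so the numerator is (-4)·w^4 + o(w^4), and the limit is (-4)/(1) = -4.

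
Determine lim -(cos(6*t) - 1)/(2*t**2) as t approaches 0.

9

Direct substitution gives 0/0.
Apply L'Hôpital: lim (-6*sin(6*t))/(-4*t), still 0/0.
After 2 applications of L'Hôpital's rule the quotient is (-36*cos(6*t))/(-4); substituting t = 0 gives 9.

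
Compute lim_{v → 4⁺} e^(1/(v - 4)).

As v → 4⁺, 1/(v - 4) → +∞, so e^(1/(v - 4)) → ∞.

∞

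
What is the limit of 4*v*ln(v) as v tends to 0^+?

This is a 0·(−∞) form. Rewrite as 4·ln(v) / v^(−1) and apply L'Hôpital:
the derivative quotient is 4·(1/v) / (−1·v^(−2)) = (-4/1)·v^1 → 0.

0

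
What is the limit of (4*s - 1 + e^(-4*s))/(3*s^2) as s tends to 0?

Direct substitution gives 0/0.
Apply L'Hôpital: lim (4 - 4*e^(-4*s))/(6*s), still 0/0.
After 2 applications of L'Hôpital's rule the quotient is (16*e^(-4*s))/(6); substituting s = 0 gives 8/3.

8/3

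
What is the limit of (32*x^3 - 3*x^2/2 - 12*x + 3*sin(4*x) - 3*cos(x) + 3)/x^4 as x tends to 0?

Substitution gives 0/0 (the numerator vanishes to order 4).
Expand each term to order x^4: the coefficient of x^4 in 3·sin(4x) is 0 and in -3·cos(x) is -1/8.
Lower-order terms cancel with the polynomial part, so the numerator is (-1/8)·x^4 + o(x^4), and the limit is (-1/8)/(1) = -1/8.

-1/8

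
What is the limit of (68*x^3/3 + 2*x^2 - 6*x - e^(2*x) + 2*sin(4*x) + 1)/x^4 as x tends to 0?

Substitution gives 0/0; apply L'Hôpital's rule 4 times.
After differentiating numerator and denominator 4 times the quotient is (-16*e^(2*x) + 512*sin(4*x))/(24); at x = 0 this is -2/3.

-2/3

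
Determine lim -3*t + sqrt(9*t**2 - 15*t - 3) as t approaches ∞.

-5/2

This has the form ∞ − ∞. Multiply and divide by the conjugate √(9*t^2 - 15*t - 3) + 3t.
That gives (-15t - 3) / (√(9*t^2 - 15*t - 3) + 3t).
Divide numerator and denominator by t: the limit is -15/(2·3) = -5/2.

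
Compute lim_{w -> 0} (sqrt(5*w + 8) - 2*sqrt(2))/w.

5*√(2)/8

A 0/0 form; rationalise with √(8 + 5w) + √8. This collapses the numerator to 5w, leaving 5/(√(8 + 5w) + √8) → 5/(2√8) = 5*√(2)/8.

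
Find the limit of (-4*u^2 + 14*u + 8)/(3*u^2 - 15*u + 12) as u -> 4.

Direct substitution gives 0/0, so factor. Both numerator and denominator have (u - 4) as a factor.
After cancelling, the expression reduces to (-4*u - 2)/(3*u - 3).
Substituting u = 4 gives -2.

-2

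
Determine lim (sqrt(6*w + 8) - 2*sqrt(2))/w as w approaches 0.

A 0/0 form; rationalise with √(8 + 6w) + √8. This collapses the numerator to 6w, leaving 6/(√(8 + 6w) + √8) → 6/(2√8) = 3*√(2)/4.

3*√(2)/4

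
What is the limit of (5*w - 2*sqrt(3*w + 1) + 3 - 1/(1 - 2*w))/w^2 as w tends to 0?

-7/4

Substitution gives 0/0 (the numerator vanishes to order 2).
Expand each term to order w^2: the coefficient of w^2 in −1/(1 - 2w) is -4 and in -2·√(1 + 3w) is 9/4.
Lower-order terms cancel with the polynomial part, so the numerator is (-7/4)·w^2 + o(w^2), and the limit is (-7/4)/(1) = -7/4.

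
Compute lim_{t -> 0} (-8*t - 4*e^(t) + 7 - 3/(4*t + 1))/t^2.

Substitution gives 0/0 (the numerator vanishes to order 2).
Expand each term to order t^2: the coefficient of t^2 in -3·1/(1 + 4t) is -48 and in -4·e^(t) is -2.
Lower-order terms cancel with the polynomial part, so the numerator is (-50)·t^2 + o(t^2), and the limit is (-50)/(1) = -50.

-50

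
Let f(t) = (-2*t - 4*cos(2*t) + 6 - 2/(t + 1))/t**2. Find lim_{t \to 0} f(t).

6

Substitution gives 0/0; apply L'Hôpital's rule 2 times.
After differentiating numerator and denominator 2 times the quotient is (16*cos(2*t) - 4/(t + 1)^3)/(2); at t = 0 this is 6.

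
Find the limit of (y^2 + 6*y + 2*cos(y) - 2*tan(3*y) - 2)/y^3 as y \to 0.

Substitution gives 0/0; apply L'Hôpital's rule 3 times.
After differentiating numerator and denominator 3 times the quotient is (2*sin(y) - 324*tan(3*y)^4 - 432*tan(3*y)^2 - 108)/(6); at y = 0 this is -18.

-18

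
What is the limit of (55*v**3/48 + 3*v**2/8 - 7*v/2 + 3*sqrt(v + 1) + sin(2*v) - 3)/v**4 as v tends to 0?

-15/128

Substitution gives 0/0; apply L'Hôpital's rule 4 times.
After differentiating numerator and denominator 4 times the quotient is (16*sin(2*v) - 45/(16*(v + 1)^(7/2)))/(24); at v = 0 this is -15/128.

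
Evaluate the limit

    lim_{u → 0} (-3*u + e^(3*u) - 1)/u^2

9/2

Direct substitution gives 0/0.
Apply L'Hôpital: lim (3*e^(3*u) - 3)/(2*u), still 0/0.
After 2 applications of L'Hôpital's rule the quotient is (9*e^(3*u))/(2); substituting u = 0 gives 9/2.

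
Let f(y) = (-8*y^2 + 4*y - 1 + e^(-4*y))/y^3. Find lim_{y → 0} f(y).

-32/3

Direct substitution gives 0/0.
Apply L'Hôpital: lim (-16*y + 4 - 4*e^(-4*y))/(3*y^2), still 0/0.
Apply L'Hôpital: lim (-16 + 16*e^(-4*y))/(6*y), still 0/0.
After 3 applications of L'Hôpital's rule the quotient is (-64*e^(-4*y))/(6); substituting y = 0 gives -32/3.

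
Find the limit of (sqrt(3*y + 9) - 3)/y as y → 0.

1/2

Substitution gives 0/0. Multiply numerator and denominator by the conjugate √(9 + 3y) + √9.
The numerator becomes (9 + 3y) − 9 = 3y, so the expression simplifies to 3/(√(9 + 3y) + √9).
Letting y → 0 gives 3/(2√9) = 1/2.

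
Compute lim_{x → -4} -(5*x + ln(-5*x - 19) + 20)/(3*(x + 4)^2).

Direct substitution gives 0/0.
Apply L'Hôpital: lim (5 - 5/(-5*x - 19))/(-6*x - 24), still 0/0.
After 2 applications of L'Hôpital's rule the quotient is (-25/(-5*x - 19)^2)/(-6); substituting x = -4 gives 25/6.

25/6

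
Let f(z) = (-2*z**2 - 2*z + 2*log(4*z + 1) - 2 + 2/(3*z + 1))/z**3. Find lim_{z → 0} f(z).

-34/3

Substitution gives 0/0 (the numerator vanishes to order 3).
Expand each term to order z^3: the coefficient of z^3 in 2·ln(1 + 4z) is 128/3 and in 2·1/(1 + 3z) is -54.
Lower-order terms cancel with the polynomial part, so the numerator is (-34/3)·z^3 + o(z^3), and the limit is (-34/3)/(1) = -34/3.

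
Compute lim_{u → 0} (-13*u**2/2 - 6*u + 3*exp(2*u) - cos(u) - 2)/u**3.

Substitution gives 0/0; apply L'Hôpital's rule 3 times.
After differentiating numerator and denominator 3 times the quotient is (24*e^(2*u) - sin(u))/(6); at u = 0 this is 4.

4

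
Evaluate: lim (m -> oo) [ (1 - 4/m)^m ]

e^(-4)

Let L be the limit and take ln: ln L = lim (m)·ln(1 - 4/m) = lim (m)·(-4/m + O(1/m²)) = -4.
Hence L = e^(-4).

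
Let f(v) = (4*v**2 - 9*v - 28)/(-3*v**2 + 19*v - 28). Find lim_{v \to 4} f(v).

At v = 4 both the top and bottom vanish — a removable singularity. Factoring out (v - 4) from each leaves (4*v + 7)/(7 - 3*v), which at v = 4 equals -23/5.

-23/5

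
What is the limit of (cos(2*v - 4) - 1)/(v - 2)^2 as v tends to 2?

Direct substitution gives 0/0.
Apply L'Hôpital: lim (-2*sin(2*v - 4))/(2*v - 4), still 0/0.
After 2 applications of L'Hôpital's rule the quotient is (-4*cos(2*v - 4))/(2); substituting v = 2 gives -2.

-2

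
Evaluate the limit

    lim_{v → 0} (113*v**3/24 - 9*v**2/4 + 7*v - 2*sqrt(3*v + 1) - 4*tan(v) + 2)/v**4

405/64

Substitution gives 0/0; apply L'Hôpital's rule 4 times.
After differentiating numerator and denominator 4 times the quotient is (32*tan(v)/cos(v)^2 - 96*tan(v)/cos(v)^4 + 1215/(8*(3*v + 1)^(7/2)))/(24); at v = 0 this is 405/64.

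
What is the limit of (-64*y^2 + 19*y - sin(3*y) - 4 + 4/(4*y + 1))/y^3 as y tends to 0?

Substitution gives 0/0; apply L'Hôpital's rule 3 times.
After differentiating numerator and denominator 3 times the quotient is (27*cos(3*y) - 1536/(4*y + 1)^4)/(6); at y = 0 this is -503/2.

-503/2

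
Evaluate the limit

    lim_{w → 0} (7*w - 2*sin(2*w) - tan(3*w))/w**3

-19/3

Substitution gives 0/0 (the numerator vanishes to order 3).
Expand each term to order w^3: the coefficient of w^3 in −tan(3w) is -9 and in -2·sin(2w) is 8/3.
Lower-order terms cancel with the polynomial part, so the numerator is (-19/3)·w^3 + o(w^3), and the limit is (-19/3)/(1) = -19/3.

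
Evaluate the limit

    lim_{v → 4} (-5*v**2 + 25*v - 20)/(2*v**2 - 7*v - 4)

Since v = 4 makes numerator and denominator zero, (v - 4) divides both.
Cancelling it gives (5 - 5*v)/(2*v + 1); now plug in v = 4 to get -5/3.

-5/3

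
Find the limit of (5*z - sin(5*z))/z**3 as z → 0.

125/6

Direct substitution gives 0/0.
Apply L'Hôpital: lim (5 - 5*cos(5*z))/(3*z^2), still 0/0.
Apply L'Hôpital: lim (25*sin(5*z))/(6*z), still 0/0.
After 3 applications of L'Hôpital's rule the quotient is (125*cos(5*z))/(6); substituting z = 0 gives 125/6.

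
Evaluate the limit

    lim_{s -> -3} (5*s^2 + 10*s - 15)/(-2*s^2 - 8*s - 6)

-5

Since s = -3 makes numerator and denominator zero, (s + 3) divides both.
Cancelling it gives (5*s - 5)/(-2*s - 2); now plug in s = -3 to get -5.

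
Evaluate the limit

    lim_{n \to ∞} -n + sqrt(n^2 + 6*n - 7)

This has the form ∞ − ∞. Multiply and divide by the conjugate √(n^2 + 6*n - 7) + n.
That gives (6n - 7) / (√(n^2 + 6*n - 7) + n).
Divide numerator and denominator by n: the limit is 6/(2·1) = 3.

3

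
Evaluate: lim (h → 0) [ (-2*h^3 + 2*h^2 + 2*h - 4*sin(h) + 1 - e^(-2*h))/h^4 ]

Substitution gives 0/0 (the numerator vanishes to order 4).
Expand each term to order h^4: the coefficient of h^4 in −e^(-2h) is -2/3 and in -4·sin(h) is 0.
Lower-order terms cancel with the polynomial part, so the numerator is (-2/3)·h^4 + o(h^4), and the limit is (-2/3)/(1) = -2/3.

-2/3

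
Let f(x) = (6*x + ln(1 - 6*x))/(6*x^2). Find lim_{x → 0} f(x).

-3

Direct substitution gives 0/0.
Apply L'Hôpital: lim (6 - 6/(1 - 6*x))/(12*x), still 0/0.
After 2 applications of L'Hôpital's rule the quotient is (-36/(1 - 6*x)^2)/(12); substituting x = 0 gives -3.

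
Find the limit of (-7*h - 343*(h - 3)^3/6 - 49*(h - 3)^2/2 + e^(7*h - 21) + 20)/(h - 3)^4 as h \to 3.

Direct substitution gives 0/0.
Apply L'Hôpital: lim (-49*h - 343*(h - 3)^2/2 + 7*e^(7*h - 21) + 140)/(4*(h - 3)^3), still 0/0.
Apply L'Hôpital: lim (-343*h + 49*e^(7*h - 21) + 980)/(12*(h - 3)^2), still 0/0.
Apply L'Hôpital: lim (343*e^(7*h - 21) - 343)/(24*h - 72), still 0/0.
After 4 applications of L'Hôpital's rule the quotient is (2401*e^(7*h - 21))/(24); substituting h = 3 gives 2401/24.

2401/24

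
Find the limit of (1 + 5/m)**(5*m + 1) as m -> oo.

Write it as [(1 + 5/m)^m]^(5) · (1 + 5/m)^(1). The bracketed term tends to e^(5) and the second factor to 1, so the limit is e^(25).

e^(25)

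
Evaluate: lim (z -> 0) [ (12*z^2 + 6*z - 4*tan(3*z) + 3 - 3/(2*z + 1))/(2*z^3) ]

-6

Substitution gives 0/0; apply L'Hôpital's rule 3 times.
After differentiating numerator and denominator 3 times the quotient is (72*(12*(2*z + 1)^4*(cos(6*z) - 2)/(cos(6*z) + 1)^2 + 2)/(2*z + 1)^4)/(12); at z = 0 this is -6.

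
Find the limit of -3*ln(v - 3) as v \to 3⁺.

As v → 3⁺, v - 3 → 0⁺ and ln(v - 3) → −∞.
Multiplying by -3 gives ∞.

∞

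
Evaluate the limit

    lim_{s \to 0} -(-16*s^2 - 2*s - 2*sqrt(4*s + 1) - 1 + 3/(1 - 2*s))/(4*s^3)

Substitution gives 0/0; apply L'Hôpital's rule 3 times.
After differentiating numerator and denominator 3 times the quotient is (-48/(4*s + 1)^(5/2) + 144/(2*s - 1)^4)/(-24); at s = 0 this is -4.

-4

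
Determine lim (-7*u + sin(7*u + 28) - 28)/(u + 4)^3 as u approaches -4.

Direct substitution gives 0/0.
Apply L'Hôpital: lim (7*cos(7*u + 28) - 7)/(3*(u + 4)^2), still 0/0.
Apply L'Hôpital: lim (-49*sin(7*u + 28))/(6*u + 24), still 0/0.
After 3 applications of L'Hôpital's rule the quotient is (-343*cos(7*u + 28))/(6); substituting u = -4 gives -343/6.

-343/6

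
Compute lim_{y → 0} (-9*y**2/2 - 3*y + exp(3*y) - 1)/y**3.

9/2

Direct substitution gives 0/0.
Apply L'Hôpital: lim (-9*y + 3*e^(3*y) - 3)/(3*y^2), still 0/0.
Apply L'Hôpital: lim (9*e^(3*y) - 9)/(6*y), still 0/0.
After 3 applications of L'Hôpital's rule the quotient is (27*e^(3*y))/(6); substituting y = 0 gives 9/2.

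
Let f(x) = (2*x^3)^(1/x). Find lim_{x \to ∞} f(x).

Base → ∞ and exponent → 0: an ∞^0 form.
Take logs: (1/x)·ln(2·x^3) = (ln 2 + 3·ln x)/x → 0.
So the limit is e^0 = 1.

1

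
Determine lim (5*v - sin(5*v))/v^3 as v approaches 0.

125/6

Direct substitution gives 0/0.
Apply L'Hôpital: lim (5 - 5*cos(5*v))/(3*v^2), still 0/0.
Apply L'Hôpital: lim (25*sin(5*v))/(6*v), still 0/0.
After 3 applications of L'Hôpital's rule the quotient is (125*cos(5*v))/(6); substituting v = 0 gives 125/6.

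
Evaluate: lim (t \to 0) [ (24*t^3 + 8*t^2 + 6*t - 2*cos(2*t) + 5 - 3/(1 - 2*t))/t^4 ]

Substitution gives 0/0 (the numerator vanishes to order 4).
Expand each term to order t^4: the coefficient of t^4 in -3·1/(1 - 2t) is -48 and in -2·cos(2t) is -4/3.
Lower-order terms cancel with the polynomial part, so the numerator is (-148/3)·t^4 + o(t^4), and the limit is (-148/3)/(1) = -148/3.

-148/3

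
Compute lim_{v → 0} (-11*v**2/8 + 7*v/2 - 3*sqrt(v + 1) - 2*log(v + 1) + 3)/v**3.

Substitution gives 0/0 (the numerator vanishes to order 3).
Expand each term to order v^3: the coefficient of v^3 in -2·ln(1 + v) is -2/3 and in -3·√(1 + v) is -3/16.
Lower-order terms cancel with the polynomial part, so the numerator is (-41/48)·v^3 + o(v^3), and the limit is (-41/48)/(1) = -41/48.

-41/48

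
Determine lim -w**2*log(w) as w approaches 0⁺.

0

This is a 0·(−∞) form. Rewrite as -1·ln(w) / w^(−2) and apply L'Hôpital:
the derivative quotient is -1·(1/w) / (−2·w^(−3)) = (1/2)·w^2 → 0.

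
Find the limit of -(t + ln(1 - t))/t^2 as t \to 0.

1/2

Direct substitution gives 0/0.
Apply L'Hôpital: lim (1 - 1/(1 - t))/(-2*t), still 0/0.
After 2 applications of L'Hôpital's rule the quotient is (-1/(1 - t)^2)/(-2); substituting t = 0 gives 1/2.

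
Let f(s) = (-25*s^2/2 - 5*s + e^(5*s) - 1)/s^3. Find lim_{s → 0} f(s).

Direct substitution gives 0/0.
Apply L'Hôpital: lim (-25*s + 5*e^(5*s) - 5)/(3*s^2), still 0/0.
Apply L'Hôpital: lim (25*e^(5*s) - 25)/(6*s), still 0/0.
After 3 applications of L'Hôpital's rule the quotient is (125*e^(5*s))/(6); substituting s = 0 gives 125/6.

125/6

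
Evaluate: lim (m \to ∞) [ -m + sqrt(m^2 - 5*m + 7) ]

-5/2

An ∞ − ∞ form. Rationalising with the conjugate, the difference becomes (-5m + 7) / (√(m^2 - 5*m + 7) + m).
For large m the denominator behaves like 2·m, so the quotient tends to -5/2 = -5/2.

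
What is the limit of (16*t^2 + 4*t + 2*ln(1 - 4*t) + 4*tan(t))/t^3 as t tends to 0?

Substitution gives 0/0 (the numerator vanishes to order 3).
Expand each term to order t^3: the coefficient of t^3 in 4·tan(t) is 4/3 and in 2·ln(1 - 4t) is -128/3.
Lower-order terms cancel with the polynomial part, so the numerator is (-124/3)·t^3 + o(t^3), and the limit is (-124/3)/(1) = -124/3.

-124/3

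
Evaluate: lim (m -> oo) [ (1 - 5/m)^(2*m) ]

e^(-10)

The base → 1 and the exponent → ∞: a 1^∞ form.
Take logarithms: (2m)·ln(1 - 5/m). Since ln(1+u) ~ u for small u, this behaves like (2m)·(-5/m) → -10.
So the limit is e^(-10).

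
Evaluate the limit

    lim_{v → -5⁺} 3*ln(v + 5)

As v → -5⁺, v + 5 → 0⁺ and ln(v + 5) → −∞.
Multiplying by 3 gives -∞.

-∞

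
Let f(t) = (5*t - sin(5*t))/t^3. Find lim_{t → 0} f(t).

125/6

Direct substitution gives 0/0.
Apply L'Hôpital: lim (5 - 5*cos(5*t))/(3*t^2), still 0/0.
Apply L'Hôpital: lim (25*sin(5*t))/(6*t), still 0/0.
After 3 applications of L'Hôpital's rule the quotient is (125*cos(5*t))/(6); substituting t = 0 gives 125/6.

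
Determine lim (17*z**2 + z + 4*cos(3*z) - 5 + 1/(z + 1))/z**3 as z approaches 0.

Substitution gives 0/0; apply L'Hôpital's rule 3 times.
After differentiating numerator and denominator 3 times the quotient is (108*sin(3*z) - 6/(z + 1)^4)/(6); at z = 0 this is -1.

-1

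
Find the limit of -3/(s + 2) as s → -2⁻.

As s → -2⁻, (s + 2) → 0⁻, so (s + 2)^1 → 0⁻ and -3/(s + 2)^1 → ∞.

∞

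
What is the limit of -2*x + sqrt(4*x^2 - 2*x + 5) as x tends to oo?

-1/2

This has the form ∞ − ∞. Multiply and divide by the conjugate √(4*x^2 - 2*x + 5) + 2x.
That gives (-2x + 5) / (√(4*x^2 - 2*x + 5) + 2x).
Divide numerator and denominator by x: the limit is -2/(2·2) = -1/2.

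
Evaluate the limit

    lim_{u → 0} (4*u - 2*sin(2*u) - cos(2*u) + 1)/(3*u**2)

2/3

Substitution gives 0/0; apply L'Hôpital's rule 2 times.
After differentiating numerator and denominator 2 times the quotient is (8*sin(2*u) + 4*cos(2*u))/(6); at u = 0 this is 2/3.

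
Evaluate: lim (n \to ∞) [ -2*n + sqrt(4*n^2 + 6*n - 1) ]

3/2

This has the form ∞ − ∞. Multiply and divide by the conjugate √(4*n^2 + 6*n - 1) + 2n.
That gives (6n - 1) / (√(4*n^2 + 6*n - 1) + 2n).
Divide numerator and denominator by n: the limit is 6/(2·2) = 3/2.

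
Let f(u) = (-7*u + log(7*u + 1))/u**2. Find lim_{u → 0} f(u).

-49/2

Direct substitution gives 0/0.
Apply L'Hôpital: lim (-7 + 7/(7*u + 1))/(2*u), still 0/0.
After 2 applications of L'Hôpital's rule the quotient is (-49/(7*u + 1)^2)/(2); substituting u = 0 gives -49/2.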